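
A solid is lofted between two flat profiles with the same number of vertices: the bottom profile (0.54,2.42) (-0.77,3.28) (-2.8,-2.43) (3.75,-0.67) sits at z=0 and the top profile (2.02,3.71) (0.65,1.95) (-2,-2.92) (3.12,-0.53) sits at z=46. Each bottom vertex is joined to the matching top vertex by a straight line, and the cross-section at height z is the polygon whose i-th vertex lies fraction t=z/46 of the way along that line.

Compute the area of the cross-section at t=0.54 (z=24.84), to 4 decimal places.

Cross-section at t=0.54: each vertex is (1-t)·p0[i] + t·p1[i].
  v1: (1-0.54)·(0.54,2.42) + 0.54·(2.02,3.71) = (1.3392,3.1166)
  v2: (1-0.54)·(-0.77,3.28) + 0.54·(0.65,1.95) = (-0.0032,2.5618)
  v3: (1-0.54)·(-2.8,-2.43) + 0.54·(-2,-2.92) = (-2.3680,-2.6946)
  v4: (1-0.54)·(3.75,-0.67) + 0.54·(3.12,-0.53) = (3.4098,-0.5944)
Shoelace sum Σ(x_i·y_{i+1} − x_{i+1}·y_i):
  i=1: 1.3392·2.5618 − -0.0032·3.1166 = +3.4407 (running +3.4407)
  i=2: -0.0032·-2.6946 − -2.3680·2.5618 = +6.0750 (running +9.5157)
  i=3: -2.3680·-0.5944 − 3.4098·-2.6946 = +10.5956 (running +20.1113)
  i=4: 3.4098·3.1166 − 1.3392·-0.5944 = +11.4230 (running +31.5343)
Area = |Σ|/2 = |31.5343|/2 = 15.7671

Area at t=0.54: 15.7671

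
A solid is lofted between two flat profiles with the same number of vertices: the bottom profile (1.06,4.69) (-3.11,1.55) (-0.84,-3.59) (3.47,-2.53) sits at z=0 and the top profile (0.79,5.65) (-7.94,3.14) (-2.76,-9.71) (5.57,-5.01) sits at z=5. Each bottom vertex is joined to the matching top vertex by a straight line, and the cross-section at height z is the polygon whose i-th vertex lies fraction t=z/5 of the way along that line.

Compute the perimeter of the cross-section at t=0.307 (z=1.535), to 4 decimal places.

Cross-section at t=0.307: each vertex is (1-t)·p0[i] + t·p1[i].
  v1: (1-0.307)·(1.06,4.69) + 0.307·(0.79,5.65) = (0.9771,4.9847)
  v2: (1-0.307)·(-3.11,1.55) + 0.307·(-7.94,3.14) = (-4.5928,2.0381)
  v3: (1-0.307)·(-0.84,-3.59) + 0.307·(-2.76,-9.71) = (-1.4294,-5.4688)
  v4: (1-0.307)·(3.47,-2.53) + 0.307·(5.57,-5.01) = (4.1147,-3.2914)
Perimeter = Σ |v_{i+1} − v_i|:
  edge 1→2: √(-5.5699² + -2.9466²) = 6.3013 (running 6.3013)
  edge 2→3: √(3.1634² + -7.5070²) = 8.1463 (running 14.4476)
  edge 3→4: √(5.5441² + 2.1775²) = 5.9564 (running 20.4040)
  edge 4→1: √(-3.1376² + 8.2761²) = 8.8509 (running 29.2549)
Perimeter = 29.2549

Perimeter at t=0.307: 29.2549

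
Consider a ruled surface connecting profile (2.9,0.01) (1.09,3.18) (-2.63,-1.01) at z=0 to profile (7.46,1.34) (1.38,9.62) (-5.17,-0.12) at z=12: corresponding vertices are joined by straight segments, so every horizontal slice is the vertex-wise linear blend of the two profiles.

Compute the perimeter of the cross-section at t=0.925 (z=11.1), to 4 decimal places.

Perimeter at t=0.925: 33.2293

Cross-section at t=0.925: each vertex is (1-t)·p0[i] + t·p1[i].
  v1: (1-0.925)·(2.9,0.01) + 0.925·(7.46,1.34) = (7.1180,1.2403)
  v2: (1-0.925)·(1.09,3.18) + 0.925·(1.38,9.62) = (1.3582,9.1370)
  v3: (1-0.925)·(-2.63,-1.01) + 0.925·(-5.17,-0.12) = (-4.9795,-0.1867)
Perimeter = Σ |v_{i+1} − v_i|:
  edge 1→2: √(-5.7598² + 7.8968²) = 9.7741 (running 9.7741)
  edge 2→3: √(-6.3377² + -9.3238²) = 11.2738 (running 21.0480)
  edge 3→1: √(12.0975² + 1.4270²) = 12.1814 (running 33.2293)
Perimeter = 33.2293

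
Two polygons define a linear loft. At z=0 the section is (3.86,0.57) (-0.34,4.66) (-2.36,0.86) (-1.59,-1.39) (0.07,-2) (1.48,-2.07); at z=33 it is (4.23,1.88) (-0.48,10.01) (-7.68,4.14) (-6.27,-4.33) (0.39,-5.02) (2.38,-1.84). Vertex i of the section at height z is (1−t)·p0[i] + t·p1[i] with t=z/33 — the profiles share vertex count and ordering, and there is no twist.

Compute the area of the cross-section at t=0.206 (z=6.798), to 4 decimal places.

Cross-section at t=0.206: each vertex is (1-t)·p0[i] + t·p1[i].
  v1: (1-0.206)·(3.86,0.57) + 0.206·(4.23,1.88) = (3.9362,0.8399)
  v2: (1-0.206)·(-0.34,4.66) + 0.206·(-0.48,10.01) = (-0.3688,5.7621)
  v3: (1-0.206)·(-2.36,0.86) + 0.206·(-7.68,4.14) = (-3.4559,1.5357)
  v4: (1-0.206)·(-1.59,-1.39) + 0.206·(-6.27,-4.33) = (-2.5541,-1.9956)
  v5: (1-0.206)·(0.07,-2) + 0.206·(0.39,-5.02) = (0.1359,-2.6221)
  v6: (1-0.206)·(1.48,-2.07) + 0.206·(2.38,-1.84) = (1.6654,-2.0226)
Shoelace sum Σ(x_i·y_{i+1} − x_{i+1}·y_i):
  i=1: 3.9362·5.7621 − -0.3688·0.8399 = +22.9907 (running +22.9907)
  i=2: -0.3688·1.5357 − -3.4559·5.7621 = +19.3469 (running +42.3376)
  i=3: -3.4559·-1.9956 − -2.5541·1.5357 = +10.8190 (running +53.1566)
  i=4: -2.5541·-2.6221 − 0.1359·-1.9956 = +6.9684 (running +60.1250)
  i=5: 0.1359·-2.0226 − 1.6654·-2.6221 = +4.0920 (running +64.2169)
  i=6: 1.6654·0.8399 − 3.9362·-2.0226 = +9.3602 (running +73.5771)
Area = |Σ|/2 = |73.5771|/2 = 36.7886

Area at t=0.206: 36.7886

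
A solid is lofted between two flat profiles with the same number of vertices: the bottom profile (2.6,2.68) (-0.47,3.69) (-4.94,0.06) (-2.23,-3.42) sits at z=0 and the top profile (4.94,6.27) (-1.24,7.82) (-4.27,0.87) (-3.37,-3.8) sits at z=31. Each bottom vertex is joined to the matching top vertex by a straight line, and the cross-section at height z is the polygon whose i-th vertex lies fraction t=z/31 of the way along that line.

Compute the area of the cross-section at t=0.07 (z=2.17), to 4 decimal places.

Area at t=0.07: 25.9156

Cross-section at t=0.07: each vertex is (1-t)·p0[i] + t·p1[i].
  v1: (1-0.07)·(2.6,2.68) + 0.07·(4.94,6.27) = (2.7638,2.9313)
  v2: (1-0.07)·(-0.47,3.69) + 0.07·(-1.24,7.82) = (-0.5239,3.9791)
  v3: (1-0.07)·(-4.94,0.06) + 0.07·(-4.27,0.87) = (-4.8931,0.1167)
  v4: (1-0.07)·(-2.23,-3.42) + 0.07·(-3.37,-3.8) = (-2.3098,-3.4466)
Shoelace sum Σ(x_i·y_{i+1} − x_{i+1}·y_i):
  i=1: 2.7638·3.9791 − -0.5239·2.9313 = +12.5331 (running +12.5331)
  i=2: -0.5239·0.1167 − -4.8931·3.9791 = +19.4090 (running +31.9421)
  i=3: -4.8931·-3.4466 − -2.3098·0.1167 = +17.1341 (running +49.0763)
  i=4: -2.3098·2.9313 − 2.7638·-3.4466 = +2.7550 (running +51.8312)
Area = |Σ|/2 = |51.8312|/2 = 25.9156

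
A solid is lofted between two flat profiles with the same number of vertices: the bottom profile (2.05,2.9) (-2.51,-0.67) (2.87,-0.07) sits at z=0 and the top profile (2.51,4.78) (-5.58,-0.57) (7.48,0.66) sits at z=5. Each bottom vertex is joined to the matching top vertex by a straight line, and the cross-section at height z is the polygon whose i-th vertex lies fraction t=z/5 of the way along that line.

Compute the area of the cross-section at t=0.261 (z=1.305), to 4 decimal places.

Area at t=0.261: 12.8016

Cross-section at t=0.261: each vertex is (1-t)·p0[i] + t·p1[i].
  v1: (1-0.261)·(2.05,2.9) + 0.261·(2.51,4.78) = (2.1701,3.3907)
  v2: (1-0.261)·(-2.51,-0.67) + 0.261·(-5.58,-0.57) = (-3.3113,-0.6439)
  v3: (1-0.261)·(2.87,-0.07) + 0.261·(7.48,0.66) = (4.0732,0.1205)
Shoelace sum Σ(x_i·y_{i+1} − x_{i+1}·y_i):
  i=1: 2.1701·-0.6439 − -3.3113·3.3907 = +9.8302 (running +9.8302)
  i=2: -3.3113·0.1205 − 4.0732·-0.6439 = +2.2236 (running +12.0538)
  i=3: 4.0732·3.3907 − 2.1701·0.1205 = +13.5494 (running +25.6032)
Area = |Σ|/2 = |25.6032|/2 = 12.8016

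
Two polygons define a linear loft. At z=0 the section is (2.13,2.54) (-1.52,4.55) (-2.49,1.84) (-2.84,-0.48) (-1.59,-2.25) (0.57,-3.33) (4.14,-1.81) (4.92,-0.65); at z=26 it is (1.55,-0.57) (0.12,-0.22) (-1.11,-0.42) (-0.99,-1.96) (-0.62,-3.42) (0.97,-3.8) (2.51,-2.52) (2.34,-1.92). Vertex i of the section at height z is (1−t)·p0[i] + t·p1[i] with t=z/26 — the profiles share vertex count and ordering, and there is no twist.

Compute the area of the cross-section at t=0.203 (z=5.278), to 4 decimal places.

Area at t=0.203: 29.7189

Cross-section at t=0.203: each vertex is (1-t)·p0[i] + t·p1[i].
  v1: (1-0.203)·(2.13,2.54) + 0.203·(1.55,-0.57) = (2.0123,1.9087)
  v2: (1-0.203)·(-1.52,4.55) + 0.203·(0.12,-0.22) = (-1.1871,3.5817)
  v3: (1-0.203)·(-2.49,1.84) + 0.203·(-1.11,-0.42) = (-2.2099,1.3812)
  v4: (1-0.203)·(-2.84,-0.48) + 0.203·(-0.99,-1.96) = (-2.4644,-0.7804)
  v5: (1-0.203)·(-1.59,-2.25) + 0.203·(-0.62,-3.42) = (-1.3931,-2.4875)
  v6: (1-0.203)·(0.57,-3.33) + 0.203·(0.97,-3.8) = (0.6512,-3.4254)
  v7: (1-0.203)·(4.14,-1.81) + 0.203·(2.51,-2.52) = (3.8091,-1.9541)
  v8: (1-0.203)·(4.92,-0.65) + 0.203·(2.34,-1.92) = (4.3963,-0.9078)
Shoelace sum Σ(x_i·y_{i+1} − x_{i+1}·y_i):
  i=1: 2.0123·3.5817 − -1.1871·1.9087 = +9.4730 (running +9.4730)
  i=2: -1.1871·1.3812 − -2.2099·3.5817 = +6.2754 (running +15.7485)
  i=3: -2.2099·-0.7804 − -2.4644·1.3812 = +5.1286 (running +20.8771)
  i=4: -2.4644·-2.4875 − -1.3931·-0.7804 = +5.0431 (running +25.9202)
  i=5: -1.3931·-3.4254 − 0.6512·-2.4875 = +6.3918 (running +32.3120)
  i=6: 0.6512·-1.9541 − 3.8091·-3.4254 = +11.7752 (running +44.0872)
  i=7: 3.8091·-0.9078 − 4.3963·-1.9541 = +5.1329 (running +49.2201)
  i=8: 4.3963·1.9087 − 2.0123·-0.9078 = +10.2178 (running +59.4379)
Area = |Σ|/2 = |59.4379|/2 = 29.7189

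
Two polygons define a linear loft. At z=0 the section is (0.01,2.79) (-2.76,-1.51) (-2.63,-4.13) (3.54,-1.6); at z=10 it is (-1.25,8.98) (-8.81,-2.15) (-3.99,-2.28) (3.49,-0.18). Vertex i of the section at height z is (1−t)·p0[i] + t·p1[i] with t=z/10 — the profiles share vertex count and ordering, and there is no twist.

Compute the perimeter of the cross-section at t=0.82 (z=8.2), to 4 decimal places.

Perimeter at t=0.82: 32.9886

Cross-section at t=0.82: each vertex is (1-t)·p0[i] + t·p1[i].
  v1: (1-0.82)·(0.01,2.79) + 0.82·(-1.25,8.98) = (-1.0232,7.8658)
  v2: (1-0.82)·(-2.76,-1.51) + 0.82·(-8.81,-2.15) = (-7.7210,-2.0348)
  v3: (1-0.82)·(-2.63,-4.13) + 0.82·(-3.99,-2.28) = (-3.7452,-2.6130)
  v4: (1-0.82)·(3.54,-1.6) + 0.82·(3.49,-0.18) = (3.4990,-0.4356)
Perimeter = Σ |v_{i+1} − v_i|:
  edge 1→2: √(-6.6978² + -9.9006²) = 11.9533 (running 11.9533)
  edge 2→3: √(3.9758² + -0.5782²) = 4.0176 (running 15.9710)
  edge 3→4: √(7.2442² + 2.1774²) = 7.5644 (running 23.5353)
  edge 4→1: √(-4.5222² + 8.3014²) = 9.4532 (running 32.9886)
Perimeter = 32.9886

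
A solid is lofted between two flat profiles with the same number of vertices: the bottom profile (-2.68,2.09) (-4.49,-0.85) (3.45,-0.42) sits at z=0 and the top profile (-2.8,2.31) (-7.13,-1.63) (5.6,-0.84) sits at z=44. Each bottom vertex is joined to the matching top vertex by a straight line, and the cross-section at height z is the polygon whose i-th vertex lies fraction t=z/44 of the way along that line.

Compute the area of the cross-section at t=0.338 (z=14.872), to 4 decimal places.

Area at t=0.338: 14.9330

Cross-section at t=0.338: each vertex is (1-t)·p0[i] + t·p1[i].
  v1: (1-0.338)·(-2.68,2.09) + 0.338·(-2.8,2.31) = (-2.7206,2.1644)
  v2: (1-0.338)·(-4.49,-0.85) + 0.338·(-7.13,-1.63) = (-5.3823,-1.1136)
  v3: (1-0.338)·(3.45,-0.42) + 0.338·(5.6,-0.84) = (4.1767,-0.5620)
Shoelace sum Σ(x_i·y_{i+1} − x_{i+1}·y_i):
  i=1: -2.7206·-1.1136 − -5.3823·2.1644 = +14.6790 (running +14.6790)
  i=2: -5.3823·-0.5620 − 4.1767·-1.1136 = +7.6760 (running +22.3550)
  i=3: 4.1767·2.1644 − -2.7206·-0.5620 = +7.5110 (running +29.8660)
Area = |Σ|/2 = |29.8660|/2 = 14.9330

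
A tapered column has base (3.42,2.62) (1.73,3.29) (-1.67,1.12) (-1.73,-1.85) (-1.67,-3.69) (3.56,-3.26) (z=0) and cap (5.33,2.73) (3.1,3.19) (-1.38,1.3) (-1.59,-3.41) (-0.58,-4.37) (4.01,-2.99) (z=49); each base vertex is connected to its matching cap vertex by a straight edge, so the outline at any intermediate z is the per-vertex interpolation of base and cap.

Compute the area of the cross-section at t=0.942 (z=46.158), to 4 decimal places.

Cross-section at t=0.942: each vertex is (1-t)·p0[i] + t·p1[i].
  v1: (1-0.942)·(3.42,2.62) + 0.942·(5.33,2.73) = (5.2192,2.7236)
  v2: (1-0.942)·(1.73,3.29) + 0.942·(3.1,3.19) = (3.0205,3.1958)
  v3: (1-0.942)·(-1.67,1.12) + 0.942·(-1.38,1.3) = (-1.3968,1.2896)
  v4: (1-0.942)·(-1.73,-1.85) + 0.942·(-1.59,-3.41) = (-1.5981,-3.3195)
  v5: (1-0.942)·(-1.67,-3.69) + 0.942·(-0.58,-4.37) = (-0.6432,-4.3306)
  v6: (1-0.942)·(3.56,-3.26) + 0.942·(4.01,-2.99) = (3.9839,-3.0057)
Shoelace sum Σ(x_i·y_{i+1} − x_{i+1}·y_i):
  i=1: 5.2192·3.1958 − 3.0205·2.7236 = +8.4528 (running +8.4528)
  i=2: 3.0205·1.2896 − -1.3968·3.1958 = +8.3591 (running +16.8119)
  i=3: -1.3968·-3.3195 − -1.5981·1.2896 = +6.6976 (running +23.5095)
  i=4: -1.5981·-4.3306 − -0.6432·-3.3195 = +4.7856 (running +28.2951)
  i=5: -0.6432·-3.0057 − 3.9839·-4.3306 = +19.1858 (running +47.4809)
  i=6: 3.9839·2.7236 − 5.2192·-3.0057 = +26.5378 (running +74.0188)
Area = |Σ|/2 = |74.0188|/2 = 37.0094

Area at t=0.942: 37.0094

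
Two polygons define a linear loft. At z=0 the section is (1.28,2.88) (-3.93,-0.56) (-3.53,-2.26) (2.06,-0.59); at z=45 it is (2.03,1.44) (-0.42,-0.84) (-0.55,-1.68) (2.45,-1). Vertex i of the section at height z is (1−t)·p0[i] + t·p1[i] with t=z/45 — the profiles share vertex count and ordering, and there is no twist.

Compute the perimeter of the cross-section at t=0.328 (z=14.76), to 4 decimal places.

Cross-section at t=0.328: each vertex is (1-t)·p0[i] + t·p1[i].
  v1: (1-0.328)·(1.28,2.88) + 0.328·(2.03,1.44) = (1.5260,2.4077)
  v2: (1-0.328)·(-3.93,-0.56) + 0.328·(-0.42,-0.84) = (-2.7787,-0.6518)
  v3: (1-0.328)·(-3.53,-2.26) + 0.328·(-0.55,-1.68) = (-2.5526,-2.0698)
  v4: (1-0.328)·(2.06,-0.59) + 0.328·(2.45,-1) = (2.1879,-0.7245)
Perimeter = Σ |v_{i+1} − v_i|:
  edge 1→2: √(-4.3047² + -3.0595²) = 5.2812 (running 5.2812)
  edge 2→3: √(0.2262² + -1.4179²) = 1.4358 (running 6.7171)
  edge 3→4: √(4.7405² + 1.3453²) = 4.9277 (running 11.6447)
  edge 4→1: √(-0.6619² + 3.1322²) = 3.2013 (running 14.8461)
Perimeter = 14.8461

Perimeter at t=0.328: 14.8461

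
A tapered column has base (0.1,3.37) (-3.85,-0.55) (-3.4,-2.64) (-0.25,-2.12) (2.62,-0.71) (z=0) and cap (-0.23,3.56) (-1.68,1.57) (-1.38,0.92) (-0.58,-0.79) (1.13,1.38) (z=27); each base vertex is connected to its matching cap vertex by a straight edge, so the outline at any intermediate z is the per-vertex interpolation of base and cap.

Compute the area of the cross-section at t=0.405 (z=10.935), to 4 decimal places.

Cross-section at t=0.405: each vertex is (1-t)·p0[i] + t·p1[i].
  v1: (1-0.405)·(0.1,3.37) + 0.405·(-0.23,3.56) = (-0.0337,3.4470)
  v2: (1-0.405)·(-3.85,-0.55) + 0.405·(-1.68,1.57) = (-2.9712,0.3086)
  v3: (1-0.405)·(-3.4,-2.64) + 0.405·(-1.38,0.92) = (-2.5819,-1.1982)
  v4: (1-0.405)·(-0.25,-2.12) + 0.405·(-0.58,-0.79) = (-0.3836,-1.5814)
  v5: (1-0.405)·(2.62,-0.71) + 0.405·(1.13,1.38) = (2.0166,0.1365)
Shoelace sum Σ(x_i·y_{i+1} − x_{i+1}·y_i):
  i=1: -0.0337·0.3086 − -2.9712·3.4470 = +10.2310 (running +10.2310)
  i=2: -2.9712·-1.1982 − -2.5819·0.3086 = +4.3568 (running +14.5878)
  i=3: -2.5819·-1.5814 − -0.3836·-1.1982 = +3.6232 (running +18.2110)
  i=4: -0.3836·0.1365 − 2.0166·-1.5814 = +3.1365 (running +21.3475)
  i=5: 2.0166·3.4470 − -0.0337·0.1365 = +6.9555 (running +28.3031)
Area = |Σ|/2 = |28.3031|/2 = 14.1515

Area at t=0.405: 14.1515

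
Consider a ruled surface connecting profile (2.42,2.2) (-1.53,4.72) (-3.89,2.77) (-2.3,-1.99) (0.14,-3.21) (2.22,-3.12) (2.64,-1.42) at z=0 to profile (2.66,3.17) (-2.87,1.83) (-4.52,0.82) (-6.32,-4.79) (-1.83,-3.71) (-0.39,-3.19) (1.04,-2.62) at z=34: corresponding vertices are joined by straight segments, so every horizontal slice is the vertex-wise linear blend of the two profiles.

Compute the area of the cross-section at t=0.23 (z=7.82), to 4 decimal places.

Cross-section at t=0.23: each vertex is (1-t)·p0[i] + t·p1[i].
  v1: (1-0.23)·(2.42,2.2) + 0.23·(2.66,3.17) = (2.4752,2.4231)
  v2: (1-0.23)·(-1.53,4.72) + 0.23·(-2.87,1.83) = (-1.8382,4.0553)
  v3: (1-0.23)·(-3.89,2.77) + 0.23·(-4.52,0.82) = (-4.0349,2.3215)
  v4: (1-0.23)·(-2.3,-1.99) + 0.23·(-6.32,-4.79) = (-3.2246,-2.6340)
  v5: (1-0.23)·(0.14,-3.21) + 0.23·(-1.83,-3.71) = (-0.3131,-3.3250)
  v6: (1-0.23)·(2.22,-3.12) + 0.23·(-0.39,-3.19) = (1.6197,-3.1361)
  v7: (1-0.23)·(2.64,-1.42) + 0.23·(1.04,-2.62) = (2.2720,-1.6960)
Shoelace sum Σ(x_i·y_{i+1} − x_{i+1}·y_i):
  i=1: 2.4752·4.0553 − -1.8382·2.4231 = +14.4918 (running +14.4918)
  i=2: -1.8382·2.3215 − -4.0349·4.0553 = +12.0953 (running +26.5872)
  i=3: -4.0349·-2.6340 − -3.2246·2.3215 = +18.1138 (running +44.7010)
  i=4: -3.2246·-3.3250 − -0.3131·-2.6340 = +9.8971 (running +54.5981)
  i=5: -0.3131·-3.1361 − 1.6197·-3.3250 = +6.3674 (running +60.9655)
  i=6: 1.6197·-1.6960 − 2.2720·-3.1361 = +4.3782 (running +65.3437)
  i=7: 2.2720·2.4231 − 2.4752·-1.6960 = +9.7032 (running +75.0469)
Area = |Σ|/2 = |75.0469|/2 = 37.5235

Area at t=0.23: 37.5235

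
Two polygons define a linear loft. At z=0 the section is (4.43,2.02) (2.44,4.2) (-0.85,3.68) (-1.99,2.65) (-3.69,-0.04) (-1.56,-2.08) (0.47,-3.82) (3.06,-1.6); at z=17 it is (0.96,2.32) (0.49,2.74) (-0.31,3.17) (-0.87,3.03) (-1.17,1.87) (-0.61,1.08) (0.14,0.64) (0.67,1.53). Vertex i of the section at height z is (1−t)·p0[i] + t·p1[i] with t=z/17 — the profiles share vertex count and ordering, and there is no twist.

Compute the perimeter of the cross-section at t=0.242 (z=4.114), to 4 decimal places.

Perimeter at t=0.242: 19.7334

Cross-section at t=0.242: each vertex is (1-t)·p0[i] + t·p1[i].
  v1: (1-0.242)·(4.43,2.02) + 0.242·(0.96,2.32) = (3.5903,2.0926)
  v2: (1-0.242)·(2.44,4.2) + 0.242·(0.49,2.74) = (1.9681,3.8467)
  v3: (1-0.242)·(-0.85,3.68) + 0.242·(-0.31,3.17) = (-0.7193,3.5566)
  v4: (1-0.242)·(-1.99,2.65) + 0.242·(-0.87,3.03) = (-1.7190,2.7420)
  v5: (1-0.242)·(-3.69,-0.04) + 0.242·(-1.17,1.87) = (-3.0802,0.4222)
  v6: (1-0.242)·(-1.56,-2.08) + 0.242·(-0.61,1.08) = (-1.3301,-1.3153)
  v7: (1-0.242)·(0.47,-3.82) + 0.242·(0.14,0.64) = (0.3901,-2.7407)
  v8: (1-0.242)·(3.06,-1.6) + 0.242·(0.67,1.53) = (2.4816,-0.8425)
Perimeter = Σ |v_{i+1} − v_i|:
  edge 1→2: √(-1.6222² + 1.7541²) = 2.3892 (running 2.3892)
  edge 2→3: √(-2.6874² + -0.2901²) = 2.7030 (running 5.0922)
  edge 3→4: √(-0.9996² + -0.8146²) = 1.2895 (running 6.3817)
  edge 4→5: √(-1.3612² + -2.3197²) = 2.6896 (running 9.0714)
  edge 5→6: √(1.7501² + -1.7375²) = 2.4661 (running 11.5375)
  edge 6→7: √(1.7202² + -1.4254²) = 2.2341 (running 13.7715)
  edge 7→8: √(2.0915² + 1.8981²) = 2.8244 (running 16.5959)
  edge 8→1: √(1.1086² + 2.9351²) = 3.1375 (running 19.7334)
Perimeter = 19.7334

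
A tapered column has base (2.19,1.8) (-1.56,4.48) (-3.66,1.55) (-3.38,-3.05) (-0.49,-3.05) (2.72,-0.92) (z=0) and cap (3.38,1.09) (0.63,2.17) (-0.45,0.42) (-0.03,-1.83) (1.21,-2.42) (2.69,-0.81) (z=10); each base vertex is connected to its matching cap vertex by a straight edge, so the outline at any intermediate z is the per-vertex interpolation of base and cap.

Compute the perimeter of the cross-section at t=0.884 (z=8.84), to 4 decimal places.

Cross-section at t=0.884: each vertex is (1-t)·p0[i] + t·p1[i].
  v1: (1-0.884)·(2.19,1.8) + 0.884·(3.38,1.09) = (3.2420,1.1724)
  v2: (1-0.884)·(-1.56,4.48) + 0.884·(0.63,2.17) = (0.3760,2.4380)
  v3: (1-0.884)·(-3.66,1.55) + 0.884·(-0.45,0.42) = (-0.8224,0.5511)
  v4: (1-0.884)·(-3.38,-3.05) + 0.884·(-0.03,-1.83) = (-0.4186,-1.9715)
  v5: (1-0.884)·(-0.49,-3.05) + 0.884·(1.21,-2.42) = (1.0128,-2.4931)
  v6: (1-0.884)·(2.72,-0.92) + 0.884·(2.69,-0.81) = (2.6935,-0.8228)
Perimeter = Σ |v_{i+1} − v_i|:
  edge 1→2: √(-2.8660² + 1.2656²) = 3.1330 (running 3.1330)
  edge 2→3: √(-1.1983² + -1.8869²) = 2.2352 (running 5.3682)
  edge 3→4: √(0.4038² + -2.5226²) = 2.5547 (running 7.9229)
  edge 4→5: √(1.4314² + -0.5216²) = 1.5235 (running 9.4464)
  edge 5→6: √(1.6807² + 1.6703²) = 2.3695 (running 11.8159)
  edge 6→1: √(0.5485² + 1.9951²) = 2.0691 (running 13.8851)
Perimeter = 13.8851

Perimeter at t=0.884: 13.8851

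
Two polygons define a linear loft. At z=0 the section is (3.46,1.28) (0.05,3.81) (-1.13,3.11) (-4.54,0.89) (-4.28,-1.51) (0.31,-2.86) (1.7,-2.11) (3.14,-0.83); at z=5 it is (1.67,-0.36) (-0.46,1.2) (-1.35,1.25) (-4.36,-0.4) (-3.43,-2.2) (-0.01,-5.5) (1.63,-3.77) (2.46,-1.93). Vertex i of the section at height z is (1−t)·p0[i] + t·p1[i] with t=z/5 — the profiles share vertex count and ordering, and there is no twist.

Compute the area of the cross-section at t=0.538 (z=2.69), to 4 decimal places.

Cross-section at t=0.538: each vertex is (1-t)·p0[i] + t·p1[i].
  v1: (1-0.538)·(3.46,1.28) + 0.538·(1.67,-0.36) = (2.4970,0.3977)
  v2: (1-0.538)·(0.05,3.81) + 0.538·(-0.46,1.2) = (-0.2244,2.4058)
  v3: (1-0.538)·(-1.13,3.11) + 0.538·(-1.35,1.25) = (-1.2484,2.1093)
  v4: (1-0.538)·(-4.54,0.89) + 0.538·(-4.36,-0.4) = (-4.4432,0.1960)
  v5: (1-0.538)·(-4.28,-1.51) + 0.538·(-3.43,-2.2) = (-3.8227,-1.8812)
  v6: (1-0.538)·(0.31,-2.86) + 0.538·(-0.01,-5.5) = (0.1378,-4.2803)
  v7: (1-0.538)·(1.7,-2.11) + 0.538·(1.63,-3.77) = (1.6623,-3.0031)
  v8: (1-0.538)·(3.14,-0.83) + 0.538·(2.46,-1.93) = (2.7742,-1.4218)
Shoelace sum Σ(x_i·y_{i+1} − x_{i+1}·y_i):
  i=1: 2.4970·2.4058 − -0.2244·0.3977 = +6.0965 (running +6.0965)
  i=2: -0.2244·2.1093 − -1.2484·2.4058 = +2.5300 (running +8.6266)
  i=3: -1.2484·0.1960 − -4.4432·2.1093 = +9.1274 (running +17.7539)
  i=4: -4.4432·-1.8812 − -3.8227·0.1960 = +9.1077 (running +26.8617)
  i=5: -3.8227·-4.2803 − 0.1378·-1.8812 = +16.6217 (running +43.4834)
  i=6: 0.1378·-3.0031 − 1.6623·-4.2803 = +6.7014 (running +50.1848)
  i=7: 1.6623·-1.4218 − 2.7742·-3.0031 = +5.9675 (running +56.1523)
  i=8: 2.7742·0.3977 − 2.4970·-1.4218 = +4.6534 (running +60.8057)
Area = |Σ|/2 = |60.8057|/2 = 30.4029

Area at t=0.538: 30.4029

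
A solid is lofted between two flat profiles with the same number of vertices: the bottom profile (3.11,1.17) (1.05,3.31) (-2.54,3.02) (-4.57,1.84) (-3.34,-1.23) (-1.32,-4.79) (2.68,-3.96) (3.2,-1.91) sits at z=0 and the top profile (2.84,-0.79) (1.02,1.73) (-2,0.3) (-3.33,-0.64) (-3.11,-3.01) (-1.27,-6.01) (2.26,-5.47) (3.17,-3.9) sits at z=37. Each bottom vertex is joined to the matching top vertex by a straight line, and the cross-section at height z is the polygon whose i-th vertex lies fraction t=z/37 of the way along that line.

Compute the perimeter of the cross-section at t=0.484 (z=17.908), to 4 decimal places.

Cross-section at t=0.484: each vertex is (1-t)·p0[i] + t·p1[i].
  v1: (1-0.484)·(3.11,1.17) + 0.484·(2.84,-0.79) = (2.9793,0.2214)
  v2: (1-0.484)·(1.05,3.31) + 0.484·(1.02,1.73) = (1.0355,2.5453)
  v3: (1-0.484)·(-2.54,3.02) + 0.484·(-2,0.3) = (-2.2786,1.7035)
  v4: (1-0.484)·(-4.57,1.84) + 0.484·(-3.33,-0.64) = (-3.9698,0.6397)
  v5: (1-0.484)·(-3.34,-1.23) + 0.484·(-3.11,-3.01) = (-3.2287,-2.0915)
  v6: (1-0.484)·(-1.32,-4.79) + 0.484·(-1.27,-6.01) = (-1.2958,-5.3805)
  v7: (1-0.484)·(2.68,-3.96) + 0.484·(2.26,-5.47) = (2.4767,-4.6908)
  v8: (1-0.484)·(3.2,-1.91) + 0.484·(3.17,-3.9) = (3.1855,-2.8732)
Perimeter = Σ |v_{i+1} − v_i|:
  edge 1→2: √(-1.9438² + 2.3239²) = 3.0297 (running 3.0297)
  edge 2→3: √(-3.3141² + -0.8418²) = 3.4193 (running 6.4491)
  edge 3→4: √(-1.6912² + -1.0638²) = 1.9980 (running 8.4470)
  edge 4→5: √(0.7412² + -2.7312²) = 2.8300 (running 11.2770)
  edge 5→6: √(1.9329² + -3.2890²) = 3.8149 (running 15.0919)
  edge 6→7: √(3.7725² + 0.6896²) = 3.8350 (running 18.9269)
  edge 7→8: √(0.7088² + 1.8177²) = 1.9510 (running 20.8779)
  edge 8→1: √(-0.2062² + 3.0945²) = 3.1014 (running 23.9793)
Perimeter = 23.9793

Perimeter at t=0.484: 23.9793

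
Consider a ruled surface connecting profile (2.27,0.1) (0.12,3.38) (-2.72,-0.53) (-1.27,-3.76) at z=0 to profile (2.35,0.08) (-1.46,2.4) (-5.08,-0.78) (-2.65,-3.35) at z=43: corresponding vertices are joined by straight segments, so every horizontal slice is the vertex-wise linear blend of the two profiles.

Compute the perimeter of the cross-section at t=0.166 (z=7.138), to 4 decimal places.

Perimeter at t=0.166: 17.6323

Cross-section at t=0.166: each vertex is (1-t)·p0[i] + t·p1[i].
  v1: (1-0.166)·(2.27,0.1) + 0.166·(2.35,0.08) = (2.2833,0.0967)
  v2: (1-0.166)·(0.12,3.38) + 0.166·(-1.46,2.4) = (-0.1423,3.2173)
  v3: (1-0.166)·(-2.72,-0.53) + 0.166·(-5.08,-0.78) = (-3.1118,-0.5715)
  v4: (1-0.166)·(-1.27,-3.76) + 0.166·(-2.65,-3.35) = (-1.4991,-3.6919)
Perimeter = Σ |v_{i+1} − v_i|:
  edge 1→2: √(-2.4256² + 3.1206²) = 3.9524 (running 3.9524)
  edge 2→3: √(-2.9695² + -3.7888²) = 4.8138 (running 8.7663)
  edge 3→4: √(1.6127² + -3.1204²) = 3.5125 (running 12.2788)
  edge 4→1: √(3.7824² + 3.7886²) = 5.3535 (running 17.6323)
Perimeter = 17.6323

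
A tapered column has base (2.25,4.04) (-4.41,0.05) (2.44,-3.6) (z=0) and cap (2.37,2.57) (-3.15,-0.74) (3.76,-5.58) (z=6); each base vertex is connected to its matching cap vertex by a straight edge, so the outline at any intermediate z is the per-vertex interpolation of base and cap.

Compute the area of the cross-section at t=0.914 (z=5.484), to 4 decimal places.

Cross-section at t=0.914: each vertex is (1-t)·p0[i] + t·p1[i].
  v1: (1-0.914)·(2.25,4.04) + 0.914·(2.37,2.57) = (2.3597,2.6964)
  v2: (1-0.914)·(-4.41,0.05) + 0.914·(-3.15,-0.74) = (-3.2584,-0.6721)
  v3: (1-0.914)·(2.44,-3.6) + 0.914·(3.76,-5.58) = (3.6465,-5.4097)
Shoelace sum Σ(x_i·y_{i+1} − x_{i+1}·y_i):
  i=1: 2.3597·-0.6721 − -3.2584·2.6964 = +7.2001 (running +7.2001)
  i=2: -3.2584·-5.4097 − 3.6465·-0.6721 = +20.0775 (running +27.2775)
  i=3: 3.6465·2.6964 − 2.3597·-5.4097 = +22.5976 (running +49.8752)
Area = |Σ|/2 = |49.8752|/2 = 24.9376

Area at t=0.914: 24.9376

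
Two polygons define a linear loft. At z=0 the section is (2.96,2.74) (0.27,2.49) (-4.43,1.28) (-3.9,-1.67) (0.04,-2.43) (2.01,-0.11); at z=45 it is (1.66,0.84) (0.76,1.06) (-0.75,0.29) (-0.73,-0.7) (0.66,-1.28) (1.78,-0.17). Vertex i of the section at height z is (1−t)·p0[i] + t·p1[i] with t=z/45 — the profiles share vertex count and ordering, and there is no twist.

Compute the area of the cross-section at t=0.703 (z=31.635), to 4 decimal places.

Area at t=0.703: 8.5398

Cross-section at t=0.703: each vertex is (1-t)·p0[i] + t·p1[i].
  v1: (1-0.703)·(2.96,2.74) + 0.703·(1.66,0.84) = (2.0461,1.4043)
  v2: (1-0.703)·(0.27,2.49) + 0.703·(0.76,1.06) = (0.6145,1.4847)
  v3: (1-0.703)·(-4.43,1.28) + 0.703·(-0.75,0.29) = (-1.8430,0.5840)
  v4: (1-0.703)·(-3.9,-1.67) + 0.703·(-0.73,-0.7) = (-1.6715,-0.9881)
  v5: (1-0.703)·(0.04,-2.43) + 0.703·(0.66,-1.28) = (0.4759,-1.6216)
  v6: (1-0.703)·(2.01,-0.11) + 0.703·(1.78,-0.17) = (1.8483,-0.1522)
Shoelace sum Σ(x_i·y_{i+1} − x_{i+1}·y_i):
  i=1: 2.0461·1.4847 − 0.6145·1.4043 = +2.1750 (running +2.1750)
  i=2: 0.6145·0.5840 − -1.8430·1.4847 = +3.0951 (running +5.2701)
  i=3: -1.8430·-0.9881 − -1.6715·0.5840 = +2.7972 (running +8.0673)
  i=4: -1.6715·-1.6216 − 0.4759·-0.9881 = +3.1806 (running +11.2479)
  i=5: 0.4759·-0.1522 − 1.8483·-1.6216 = +2.9247 (running +14.1726)
  i=6: 1.8483·1.4043 − 2.0461·-0.1522 = +2.9070 (running +17.0796)
Area = |Σ|/2 = |17.0796|/2 = 8.5398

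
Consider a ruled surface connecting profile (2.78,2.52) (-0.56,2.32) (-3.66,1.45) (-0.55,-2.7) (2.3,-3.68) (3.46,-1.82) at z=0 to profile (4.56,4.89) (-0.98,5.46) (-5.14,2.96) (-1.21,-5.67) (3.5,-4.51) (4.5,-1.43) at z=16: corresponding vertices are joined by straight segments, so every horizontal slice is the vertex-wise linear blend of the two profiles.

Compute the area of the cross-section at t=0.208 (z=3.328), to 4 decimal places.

Cross-section at t=0.208: each vertex is (1-t)·p0[i] + t·p1[i].
  v1: (1-0.208)·(2.78,2.52) + 0.208·(4.56,4.89) = (3.1502,3.0130)
  v2: (1-0.208)·(-0.56,2.32) + 0.208·(-0.98,5.46) = (-0.6474,2.9731)
  v3: (1-0.208)·(-3.66,1.45) + 0.208·(-5.14,2.96) = (-3.9678,1.7641)
  v4: (1-0.208)·(-0.55,-2.7) + 0.208·(-1.21,-5.67) = (-0.6873,-3.3178)
  v5: (1-0.208)·(2.3,-3.68) + 0.208·(3.5,-4.51) = (2.5496,-3.8526)
  v6: (1-0.208)·(3.46,-1.82) + 0.208·(4.5,-1.43) = (3.6763,-1.7389)
Shoelace sum Σ(x_i·y_{i+1} − x_{i+1}·y_i):
  i=1: 3.1502·2.9731 − -0.6474·3.0130 = +11.3165 (running +11.3165)
  i=2: -0.6474·1.7641 − -3.9678·2.9731 = +10.6549 (running +21.9714)
  i=3: -3.9678·-3.3178 − -0.6873·1.7641 = +14.3768 (running +36.3481)
  i=4: -0.6873·-3.8526 − 2.5496·-3.3178 = +11.1068 (running +47.4549)
  i=5: 2.5496·-1.7389 − 3.6763·-3.8526 = +9.7301 (running +57.1850)
  i=6: 3.6763·3.0130 − 3.1502·-1.7389 = +16.5545 (running +73.7395)
Area = |Σ|/2 = |73.7395|/2 = 36.8698

Area at t=0.208: 36.8698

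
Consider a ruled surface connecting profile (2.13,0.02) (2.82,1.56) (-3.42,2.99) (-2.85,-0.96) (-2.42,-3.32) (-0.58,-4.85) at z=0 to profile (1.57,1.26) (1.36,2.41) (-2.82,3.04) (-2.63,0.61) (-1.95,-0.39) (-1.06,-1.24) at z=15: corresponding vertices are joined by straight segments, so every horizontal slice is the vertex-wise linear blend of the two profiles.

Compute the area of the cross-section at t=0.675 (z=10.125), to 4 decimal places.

Area at t=0.675: 16.5823

Cross-section at t=0.675: each vertex is (1-t)·p0[i] + t·p1[i].
  v1: (1-0.675)·(2.13,0.02) + 0.675·(1.57,1.26) = (1.7520,0.8570)
  v2: (1-0.675)·(2.82,1.56) + 0.675·(1.36,2.41) = (1.8345,2.1338)
  v3: (1-0.675)·(-3.42,2.99) + 0.675·(-2.82,3.04) = (-3.0150,3.0237)
  v4: (1-0.675)·(-2.85,-0.96) + 0.675·(-2.63,0.61) = (-2.7015,0.0998)
  v5: (1-0.675)·(-2.42,-3.32) + 0.675·(-1.95,-0.39) = (-2.1027,-1.3422)
  v6: (1-0.675)·(-0.58,-4.85) + 0.675·(-1.06,-1.24) = (-0.9040,-2.4132)
Shoelace sum Σ(x_i·y_{i+1} − x_{i+1}·y_i):
  i=1: 1.7520·2.1338 − 1.8345·0.8570 = +2.1662 (running +2.1662)
  i=2: 1.8345·3.0237 − -3.0150·2.1338 = +11.9803 (running +14.1465)
  i=3: -3.0150·0.0998 − -2.7015·3.0237 = +7.8679 (running +22.0144)
  i=4: -2.7015·-1.3422 − -2.1027·0.0998 = +3.8358 (running +25.8502)
  i=5: -2.1027·-2.4132 − -0.9040·-1.3422 = +3.8611 (running +29.7113)
  i=6: -0.9040·0.8570 − 1.7520·-2.4132 = +3.4533 (running +33.1646)
Area = |Σ|/2 = |33.1646|/2 = 16.5823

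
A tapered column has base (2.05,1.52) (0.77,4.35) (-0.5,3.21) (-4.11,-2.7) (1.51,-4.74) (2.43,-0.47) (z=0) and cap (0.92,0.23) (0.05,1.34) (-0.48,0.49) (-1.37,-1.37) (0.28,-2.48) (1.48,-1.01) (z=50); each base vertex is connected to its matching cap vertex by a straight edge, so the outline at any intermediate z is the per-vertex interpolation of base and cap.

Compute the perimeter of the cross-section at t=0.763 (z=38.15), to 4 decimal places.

Perimeter at t=0.763: 13.0061

Cross-section at t=0.763: each vertex is (1-t)·p0[i] + t·p1[i].
  v1: (1-0.763)·(2.05,1.52) + 0.763·(0.92,0.23) = (1.1878,0.5357)
  v2: (1-0.763)·(0.77,4.35) + 0.763·(0.05,1.34) = (0.2206,2.0534)
  v3: (1-0.763)·(-0.5,3.21) + 0.763·(-0.48,0.49) = (-0.4847,1.1346)
  v4: (1-0.763)·(-4.11,-2.7) + 0.763·(-1.37,-1.37) = (-2.0194,-1.6852)
  v5: (1-0.763)·(1.51,-4.74) + 0.763·(0.28,-2.48) = (0.5715,-3.0156)
  v6: (1-0.763)·(2.43,-0.47) + 0.763·(1.48,-1.01) = (1.7052,-0.8820)
Perimeter = Σ |v_{i+1} − v_i|:
  edge 1→2: √(-0.9672² + 1.5176²) = 1.7996 (running 1.7996)
  edge 2→3: √(-0.7054² + -0.9187²) = 1.1583 (running 2.9579)
  edge 3→4: √(-1.5346² + -2.8198²) = 3.2104 (running 6.1683)
  edge 4→5: √(2.5909² + -1.3304²) = 2.9125 (running 9.0808)
  edge 5→6: √(1.1336² + 2.1336²) = 2.4161 (running 11.4969)
  edge 6→1: √(-0.5173² + 1.4178²) = 1.5092 (running 13.0061)
Perimeter = 13.0061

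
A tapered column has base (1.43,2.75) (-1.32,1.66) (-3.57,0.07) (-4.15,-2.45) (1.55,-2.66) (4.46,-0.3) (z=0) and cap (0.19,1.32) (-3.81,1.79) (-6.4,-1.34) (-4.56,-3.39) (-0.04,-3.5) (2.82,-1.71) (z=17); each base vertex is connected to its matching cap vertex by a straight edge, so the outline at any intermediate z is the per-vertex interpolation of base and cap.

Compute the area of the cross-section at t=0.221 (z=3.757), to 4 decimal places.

Cross-section at t=0.221: each vertex is (1-t)·p0[i] + t·p1[i].
  v1: (1-0.221)·(1.43,2.75) + 0.221·(0.19,1.32) = (1.1560,2.4340)
  v2: (1-0.221)·(-1.32,1.66) + 0.221·(-3.81,1.79) = (-1.8703,1.6887)
  v3: (1-0.221)·(-3.57,0.07) + 0.221·(-6.4,-1.34) = (-4.1954,-0.2416)
  v4: (1-0.221)·(-4.15,-2.45) + 0.221·(-4.56,-3.39) = (-4.2406,-2.6577)
  v5: (1-0.221)·(1.55,-2.66) + 0.221·(-0.04,-3.5) = (1.1986,-2.8456)
  v6: (1-0.221)·(4.46,-0.3) + 0.221·(2.82,-1.71) = (4.0976,-0.6116)
Shoelace sum Σ(x_i·y_{i+1} − x_{i+1}·y_i):
  i=1: 1.1560·1.6887 − -1.8703·2.4340 = +6.5043 (running +6.5043)
  i=2: -1.8703·-0.2416 − -4.1954·1.6887 = +7.5368 (running +14.0412)
  i=3: -4.1954·-2.6577 − -4.2406·-0.2416 = +10.1258 (running +24.1670)
  i=4: -4.2406·-2.8456 − 1.1986·-2.6577 = +15.2528 (running +39.4198)
  i=5: 1.1986·-0.6116 − 4.0976·-2.8456 = +10.9271 (running +50.3469)
  i=6: 4.0976·2.4340 − 1.1560·-0.6116 = +10.6803 (running +61.0272)
Area = |Σ|/2 = |61.0272|/2 = 30.5136

Area at t=0.221: 30.5136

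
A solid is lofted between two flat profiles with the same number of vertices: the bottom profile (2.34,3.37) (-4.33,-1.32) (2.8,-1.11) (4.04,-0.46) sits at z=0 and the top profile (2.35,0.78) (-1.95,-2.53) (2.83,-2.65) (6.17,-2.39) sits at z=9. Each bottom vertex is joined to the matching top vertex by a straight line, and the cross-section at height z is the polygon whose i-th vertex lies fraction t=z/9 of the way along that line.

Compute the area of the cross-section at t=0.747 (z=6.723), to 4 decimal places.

Cross-section at t=0.747: each vertex is (1-t)·p0[i] + t·p1[i].
  v1: (1-0.747)·(2.34,3.37) + 0.747·(2.35,0.78) = (2.3475,1.4353)
  v2: (1-0.747)·(-4.33,-1.32) + 0.747·(-1.95,-2.53) = (-2.5521,-2.2239)
  v3: (1-0.747)·(2.8,-1.11) + 0.747·(2.83,-2.65) = (2.8224,-2.2604)
  v4: (1-0.747)·(4.04,-0.46) + 0.747·(6.17,-2.39) = (5.6311,-1.9017)
Shoelace sum Σ(x_i·y_{i+1} − x_{i+1}·y_i):
  i=1: 2.3475·-2.2239 − -2.5521·1.4353 = -1.5575 (running -1.5575)
  i=2: -2.5521·-2.2604 − 2.8224·-2.2239 = +12.0455 (running +10.4880)
  i=3: 2.8224·-1.9017 − 5.6311·-2.2604 = +7.3610 (running +17.8491)
  i=4: 5.6311·1.4353 − 2.3475·-1.9017 = +12.5464 (running +30.3954)
Area = |Σ|/2 = |30.3954|/2 = 15.1977

Area at t=0.747: 15.1977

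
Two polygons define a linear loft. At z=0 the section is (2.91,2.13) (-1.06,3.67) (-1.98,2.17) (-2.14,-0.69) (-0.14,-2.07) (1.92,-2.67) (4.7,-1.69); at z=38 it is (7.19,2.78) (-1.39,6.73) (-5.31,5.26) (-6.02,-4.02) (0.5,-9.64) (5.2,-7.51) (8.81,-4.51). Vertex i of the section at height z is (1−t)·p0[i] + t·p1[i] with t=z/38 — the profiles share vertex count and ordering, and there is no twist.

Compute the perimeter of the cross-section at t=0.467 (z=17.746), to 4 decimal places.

Cross-section at t=0.467: each vertex is (1-t)·p0[i] + t·p1[i].
  v1: (1-0.467)·(2.91,2.13) + 0.467·(7.19,2.78) = (4.9088,2.4335)
  v2: (1-0.467)·(-1.06,3.67) + 0.467·(-1.39,6.73) = (-1.2141,5.0990)
  v3: (1-0.467)·(-1.98,2.17) + 0.467·(-5.31,5.26) = (-3.5351,3.6130)
  v4: (1-0.467)·(-2.14,-0.69) + 0.467·(-6.02,-4.02) = (-3.9520,-2.2451)
  v5: (1-0.467)·(-0.14,-2.07) + 0.467·(0.5,-9.64) = (0.1589,-5.6052)
  v6: (1-0.467)·(1.92,-2.67) + 0.467·(5.2,-7.51) = (3.4518,-4.9303)
  v7: (1-0.467)·(4.7,-1.69) + 0.467·(8.81,-4.51) = (6.6194,-3.0069)
Perimeter = Σ |v_{i+1} − v_i|:
  edge 1→2: √(-6.1229² + 2.6655²) = 6.6779 (running 6.6779)
  edge 2→3: √(-2.3210² + -1.4860²) = 2.7559 (running 9.4338)
  edge 3→4: √(-0.4169² + -5.8581²) = 5.8730 (running 15.3068)
  edge 4→5: √(4.1108² + -3.3601²) = 5.3093 (running 20.6161)
  edge 5→6: √(3.2929² + 0.6749²) = 3.3613 (running 23.9775)
  edge 6→7: √(3.1676² + 1.9233²) = 3.7058 (running 27.6833)
  edge 7→1: √(-1.7106² + 5.4405²) = 5.7031 (running 33.3863)
Perimeter = 33.3863

Perimeter at t=0.467: 33.3863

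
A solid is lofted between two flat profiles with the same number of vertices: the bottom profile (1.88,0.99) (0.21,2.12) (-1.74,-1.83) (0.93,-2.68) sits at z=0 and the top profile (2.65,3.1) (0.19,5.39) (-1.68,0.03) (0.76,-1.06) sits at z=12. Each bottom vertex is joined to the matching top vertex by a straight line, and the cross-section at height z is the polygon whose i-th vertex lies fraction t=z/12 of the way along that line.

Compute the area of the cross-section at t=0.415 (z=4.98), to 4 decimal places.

Area at t=0.415: 11.6970

Cross-section at t=0.415: each vertex is (1-t)·p0[i] + t·p1[i].
  v1: (1-0.415)·(1.88,0.99) + 0.415·(2.65,3.1) = (2.1995,1.8657)
  v2: (1-0.415)·(0.21,2.12) + 0.415·(0.19,5.39) = (0.2017,3.4770)
  v3: (1-0.415)·(-1.74,-1.83) + 0.415·(-1.68,0.03) = (-1.7151,-1.0581)
  v4: (1-0.415)·(0.93,-2.68) + 0.415·(0.76,-1.06) = (0.8595,-2.0077)
Shoelace sum Σ(x_i·y_{i+1} − x_{i+1}·y_i):
  i=1: 2.1995·3.4770 − 0.2017·1.8657 = +7.2716 (running +7.2716)
  i=2: 0.2017·-1.0581 − -1.7151·3.4770 = +5.7501 (running +13.0217)
  i=3: -1.7151·-2.0077 − 0.8595·-1.0581 = +4.3528 (running +17.3745)
  i=4: 0.8595·1.8657 − 2.1995·-2.0077 = +6.0195 (running +23.3940)
Area = |Σ|/2 = |23.3940|/2 = 11.6970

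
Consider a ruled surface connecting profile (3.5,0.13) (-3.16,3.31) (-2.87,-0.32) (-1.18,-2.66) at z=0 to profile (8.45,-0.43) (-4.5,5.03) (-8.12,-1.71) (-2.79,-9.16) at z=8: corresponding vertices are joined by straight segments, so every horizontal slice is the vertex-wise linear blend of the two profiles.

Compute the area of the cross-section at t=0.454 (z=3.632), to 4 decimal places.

Area at t=0.454: 54.1321

Cross-section at t=0.454: each vertex is (1-t)·p0[i] + t·p1[i].
  v1: (1-0.454)·(3.5,0.13) + 0.454·(8.45,-0.43) = (5.7473,-0.1242)
  v2: (1-0.454)·(-3.16,3.31) + 0.454·(-4.5,5.03) = (-3.7684,4.0909)
  v3: (1-0.454)·(-2.87,-0.32) + 0.454·(-8.12,-1.71) = (-5.2535,-0.9511)
  v4: (1-0.454)·(-1.18,-2.66) + 0.454·(-2.79,-9.16) = (-1.9109,-5.6110)
Shoelace sum Σ(x_i·y_{i+1} − x_{i+1}·y_i):
  i=1: 5.7473·4.0909 − -3.7684·-0.1242 = +23.0433 (running +23.0433)
  i=2: -3.7684·-0.9511 − -5.2535·4.0909 = +25.0754 (running +48.1187)
  i=3: -5.2535·-5.6110 − -1.9109·-0.9511 = +27.6600 (running +75.7787)
  i=4: -1.9109·-0.1242 − 5.7473·-5.6110 = +32.4855 (running +108.2642)
Area = |Σ|/2 = |108.2642|/2 = 54.1321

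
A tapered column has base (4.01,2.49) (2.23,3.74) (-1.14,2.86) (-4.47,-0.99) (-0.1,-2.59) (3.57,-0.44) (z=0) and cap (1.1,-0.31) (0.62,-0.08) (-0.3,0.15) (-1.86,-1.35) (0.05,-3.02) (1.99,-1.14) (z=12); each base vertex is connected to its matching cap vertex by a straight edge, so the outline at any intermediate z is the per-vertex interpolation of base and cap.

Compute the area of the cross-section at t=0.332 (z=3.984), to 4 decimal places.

Area at t=0.332: 21.6481

Cross-section at t=0.332: each vertex is (1-t)·p0[i] + t·p1[i].
  v1: (1-0.332)·(4.01,2.49) + 0.332·(1.1,-0.31) = (3.0439,1.5604)
  v2: (1-0.332)·(2.23,3.74) + 0.332·(0.62,-0.08) = (1.6955,2.4718)
  v3: (1-0.332)·(-1.14,2.86) + 0.332·(-0.3,0.15) = (-0.8611,1.9603)
  v4: (1-0.332)·(-4.47,-0.99) + 0.332·(-1.86,-1.35) = (-3.6035,-1.1095)
  v5: (1-0.332)·(-0.1,-2.59) + 0.332·(0.05,-3.02) = (-0.0502,-2.7328)
  v6: (1-0.332)·(3.57,-0.44) + 0.332·(1.99,-1.14) = (3.0454,-0.6724)
Shoelace sum Σ(x_i·y_{i+1} − x_{i+1}·y_i):
  i=1: 3.0439·2.4718 − 1.6955·1.5604 = +4.8781 (running +4.8781)
  i=2: 1.6955·1.9603 − -0.8611·2.4718 = +5.4521 (running +10.3302)
  i=3: -0.8611·-1.1095 − -3.6035·1.9603 = +8.0193 (running +18.3495)
  i=4: -3.6035·-2.7328 − -0.0502·-1.1095 = +9.7917 (running +28.1412)
  i=5: -0.0502·-0.6724 − 3.0454·-2.7328 = +8.3562 (running +36.4974)
  i=6: 3.0454·1.5604 − 3.0439·-0.6724 = +6.7988 (running +43.2962)
Area = |Σ|/2 = |43.2962|/2 = 21.6481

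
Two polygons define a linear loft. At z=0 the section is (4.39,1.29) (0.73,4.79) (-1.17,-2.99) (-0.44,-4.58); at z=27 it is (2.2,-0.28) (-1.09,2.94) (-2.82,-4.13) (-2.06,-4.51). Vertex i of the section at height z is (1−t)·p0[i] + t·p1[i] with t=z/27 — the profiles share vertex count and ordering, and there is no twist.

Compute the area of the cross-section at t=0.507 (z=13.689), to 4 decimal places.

Cross-section at t=0.507: each vertex is (1-t)·p0[i] + t·p1[i].
  v1: (1-0.507)·(4.39,1.29) + 0.507·(2.2,-0.28) = (3.2797,0.4940)
  v2: (1-0.507)·(0.73,4.79) + 0.507·(-1.09,2.94) = (-0.1927,3.8521)
  v3: (1-0.507)·(-1.17,-2.99) + 0.507·(-2.82,-4.13) = (-2.0065,-3.5680)
  v4: (1-0.507)·(-0.44,-4.58) + 0.507·(-2.06,-4.51) = (-1.2613,-4.5445)
Shoelace sum Σ(x_i·y_{i+1} − x_{i+1}·y_i):
  i=1: 3.2797·3.8521 − -0.1927·0.4940 = +12.7287 (running +12.7287)
  i=2: -0.1927·-3.5680 − -2.0065·3.8521 = +8.4170 (running +21.1457)
  i=3: -2.0065·-4.5445 − -1.2613·-3.5680 = +4.6184 (running +25.7640)
  i=4: -1.2613·0.4940 − 3.2797·-4.5445 = +14.2814 (running +40.0454)
Area = |Σ|/2 = |40.0454|/2 = 20.0227

Area at t=0.507: 20.0227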